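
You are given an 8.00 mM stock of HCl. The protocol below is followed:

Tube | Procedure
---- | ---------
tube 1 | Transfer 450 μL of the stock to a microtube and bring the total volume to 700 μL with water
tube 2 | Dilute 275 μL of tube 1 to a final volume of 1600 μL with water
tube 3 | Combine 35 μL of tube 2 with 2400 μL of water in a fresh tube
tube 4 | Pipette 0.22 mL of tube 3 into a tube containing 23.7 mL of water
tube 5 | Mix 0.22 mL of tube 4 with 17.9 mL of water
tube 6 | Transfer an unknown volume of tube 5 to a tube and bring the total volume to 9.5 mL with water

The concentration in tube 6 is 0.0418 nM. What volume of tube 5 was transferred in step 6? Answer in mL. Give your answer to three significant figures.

0.280 mL

Step 1: 450 μL brought to 700 μL → factor 700/450 = 1.5556
Step 2: 275 μL brought to 1600 μL → factor 1600/275 = 5.8182
Step 3: 35 μL + 2400 μL = 2435 μL total → factor 2435/35 = 69.571
Step 4: 0.22 mL + 23.7 mL = 23.92 mL total → factor 23.92/0.22 = 108.73
Step 5: 0.22 mL + 17.9 mL = 18.12 mL total → factor 18.12/0.22 = 82.364
Step 6: v brought to 9.5 mL → factor = 9.5 mL/v
Product of known-step factors = 5.6387 × 10^6
Overall factor = 8.00 mM / (0.0418 nM) = 1.9139 × 10^8
Step-6 factor = 1.9139 × 10^8 / 5.6387 × 10^6 = 33.942
v = 9.5 mL / 33.942 = 0.280 mL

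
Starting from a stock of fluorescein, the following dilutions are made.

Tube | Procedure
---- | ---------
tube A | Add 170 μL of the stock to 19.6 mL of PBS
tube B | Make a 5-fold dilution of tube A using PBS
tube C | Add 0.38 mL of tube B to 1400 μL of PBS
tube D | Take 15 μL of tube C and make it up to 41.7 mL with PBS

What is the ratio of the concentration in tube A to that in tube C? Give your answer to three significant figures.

Step 1: 170 μL + 19.6 mL = 19770 μL total → factor 19770/170 = 116.29
Step 2: 5-fold → factor 5
Step 3: 0.38 mL + 1400 μL = 1.78 mL total → factor 1.78/0.38 = 4.6842
Dilution factor to tube A = 116.29; to tube C = 2723.7
[tube A]/[tube C] = (factor to tube C)/(factor to tube A) = 2723.7/116.29 = 23.4

23.4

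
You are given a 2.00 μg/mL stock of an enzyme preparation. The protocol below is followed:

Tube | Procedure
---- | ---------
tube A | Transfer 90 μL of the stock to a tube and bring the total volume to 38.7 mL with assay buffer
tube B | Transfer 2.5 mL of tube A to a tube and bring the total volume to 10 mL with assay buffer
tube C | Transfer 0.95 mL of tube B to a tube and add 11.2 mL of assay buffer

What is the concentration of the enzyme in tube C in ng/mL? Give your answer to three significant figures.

Step 1: 90 μL brought to 38.7 mL → factor 38700/90 = 430
Step 2: 2.5 mL brought to 10 mL → factor 10/2.5 = 4
Step 3: 0.95 mL + 11.2 mL = 12.15 mL total → factor 12.15/0.95 = 12.789
Dilution factor through tube C = 430 × 4 × 12.789 = 21998
[tube C] = 2.00 μg/mL / 21998 = 9.092 × 10^-5 μg/mL = 0.0909 ng/mL

0.0909 ng/mL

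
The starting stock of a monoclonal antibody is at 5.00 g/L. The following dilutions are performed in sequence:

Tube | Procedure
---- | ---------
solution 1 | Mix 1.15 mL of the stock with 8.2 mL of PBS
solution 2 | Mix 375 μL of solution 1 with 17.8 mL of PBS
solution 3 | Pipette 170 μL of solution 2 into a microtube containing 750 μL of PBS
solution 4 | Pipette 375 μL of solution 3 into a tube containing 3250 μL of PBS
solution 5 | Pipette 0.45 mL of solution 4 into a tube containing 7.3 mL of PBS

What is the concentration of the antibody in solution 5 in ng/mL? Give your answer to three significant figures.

Step 1: 1.15 mL + 8.2 mL = 9.35 mL total → factor 9.35/1.15 = 8.1304
Step 2: 375 μL + 17.8 mL = 18175 μL total → factor 18175/375 = 48.467
Step 3: 170 μL + 750 μL = 920 μL total → factor 920/170 = 5.4118
Step 4: 375 μL + 3250 μL = 3625 μL total → factor 3625/375 = 9.6667
Step 5: 0.45 mL + 7.3 mL = 7.75 mL total → factor 7.75/0.45 = 17.222
Overall dilution factor = 8.1304 × 48.467 × 5.4118 × 9.6667 × 17.222 = 3.5503 × 10^5
Final = 5.00 g/L / 3.5503 × 10^5 = 1.408 × 10^-5 g/L = 14.1 ng/mL

14.1 ng/mL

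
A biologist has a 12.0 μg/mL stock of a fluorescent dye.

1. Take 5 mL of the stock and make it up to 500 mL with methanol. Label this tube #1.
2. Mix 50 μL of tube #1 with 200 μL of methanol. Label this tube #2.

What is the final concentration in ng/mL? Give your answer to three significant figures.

Step 1: 5 mL brought to 500 mL → factor 500/5 = 100
Step 2: 50 μL + 200 μL = 250 μL total → factor 250/50 = 5
Overall dilution factor = 100 × 5 = 500
Final = 12.0 μg/mL / 500 = 0.02400 μg/mL = 24.0 ng/mL

24.0 ng/mL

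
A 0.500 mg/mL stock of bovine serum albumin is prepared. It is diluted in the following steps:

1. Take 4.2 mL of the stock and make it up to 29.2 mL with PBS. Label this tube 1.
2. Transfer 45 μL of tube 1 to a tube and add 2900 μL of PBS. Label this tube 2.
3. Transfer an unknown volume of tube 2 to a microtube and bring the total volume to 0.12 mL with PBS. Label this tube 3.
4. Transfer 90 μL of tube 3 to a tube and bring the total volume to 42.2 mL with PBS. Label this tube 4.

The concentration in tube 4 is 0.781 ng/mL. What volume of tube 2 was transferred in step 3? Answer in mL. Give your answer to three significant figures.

Step 1: 4.2 mL brought to 29.2 mL → factor 29.2/4.2 = 6.9524
Step 2: 45 μL + 2900 μL = 2945 μL total → factor 2945/45 = 65.444
Step 3: v brought to 0.12 mL → factor = 0.12 mL/v
Step 4: 90 μL brought to 42.2 mL → factor 42200/90 = 468.89
Product of known-step factors = 2.1334 × 10^5
Overall factor = 0.500 mg/mL / (0.781 ng/mL) = 6.402 × 10^5
Step-3 factor = 6.402 × 10^5 / 2.1334 × 10^5 = 3.0008
v = 0.12 mL / 3.0008 = 0.0400 mL

0.0400 mL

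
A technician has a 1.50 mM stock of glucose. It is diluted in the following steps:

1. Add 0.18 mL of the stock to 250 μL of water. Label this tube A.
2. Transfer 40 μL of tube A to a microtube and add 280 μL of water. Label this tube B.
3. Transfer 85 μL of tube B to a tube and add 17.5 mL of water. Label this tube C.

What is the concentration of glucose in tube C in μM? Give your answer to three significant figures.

Step 1: 0.18 mL + 250 μL = 0.43 mL total → factor 0.43/0.18 = 2.3889
Step 2: 40 μL + 280 μL = 320 μL total → factor 320/40 = 8
Step 3: 85 μL + 17.5 mL = 17585 μL total → factor 17585/85 = 206.88
Overall dilution factor = 2.3889 × 8 × 206.88 = 3953.8
Final = 1.50 mM / 3953.8 = 0.0003794 mM = 0.379 μM

0.379 μM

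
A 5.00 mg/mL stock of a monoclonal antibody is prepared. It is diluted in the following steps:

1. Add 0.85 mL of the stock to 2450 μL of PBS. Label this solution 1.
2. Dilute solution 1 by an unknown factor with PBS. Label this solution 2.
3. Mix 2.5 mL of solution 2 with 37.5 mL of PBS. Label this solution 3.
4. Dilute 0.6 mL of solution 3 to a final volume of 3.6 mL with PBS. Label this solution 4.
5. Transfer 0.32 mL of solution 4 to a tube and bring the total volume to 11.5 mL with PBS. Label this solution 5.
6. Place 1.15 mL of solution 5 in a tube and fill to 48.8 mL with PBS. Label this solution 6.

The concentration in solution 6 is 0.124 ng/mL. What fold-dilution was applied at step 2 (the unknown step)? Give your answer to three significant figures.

Step 1: 0.85 mL + 2450 μL = 3.3 mL total → factor 3.3/0.85 = 3.8824
Step 2: unknown factor x
Step 3: 2.5 mL + 37.5 mL = 40 mL total → factor 40/2.5 = 16
Step 4: 0.6 mL brought to 3.6 mL → factor 3.6/0.6 = 6
Step 5: 0.32 mL brought to 11.5 mL → factor 11.5/0.32 = 35.938
Step 6: 1.15 mL brought to 48.8 mL → factor 48.8/1.15 = 42.435
Product of known-step factors = 5.6838 × 10^5
Overall factor = 5.00 mg/mL / (0.124 ng/mL) = 4.0323 × 10^7
x = 4.0323 × 10^7 / 5.6838 × 10^5 = 70.9

70.9-fold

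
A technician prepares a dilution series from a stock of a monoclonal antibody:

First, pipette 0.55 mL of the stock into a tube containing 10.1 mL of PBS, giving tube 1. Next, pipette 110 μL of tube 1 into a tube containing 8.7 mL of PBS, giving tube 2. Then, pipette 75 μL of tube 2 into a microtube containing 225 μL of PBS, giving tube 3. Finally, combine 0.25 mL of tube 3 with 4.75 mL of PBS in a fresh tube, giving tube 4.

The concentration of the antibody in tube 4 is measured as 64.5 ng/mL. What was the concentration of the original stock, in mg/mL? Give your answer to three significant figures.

8.00 mg/mL

Step 1: 0.55 mL + 10.1 mL = 10.65 mL total → factor 10.65/0.55 = 19.364
Step 2: 110 μL + 8.7 mL = 8810 μL total → factor 8810/110 = 80.091
Step 3: 75 μL + 225 μL = 300 μL total → factor 300/75 = 4
Step 4: 0.25 mL + 4.75 mL = 5 mL total → factor 5/0.25 = 20
Overall dilution factor = 19.364 × 80.091 × 4 × 20 = 1.2407 × 10^5
Stock = 64.5 ng/mL × 1.2407 × 10^5 = 8.002 × 10^6 ng/mL = 8.00 mg/mL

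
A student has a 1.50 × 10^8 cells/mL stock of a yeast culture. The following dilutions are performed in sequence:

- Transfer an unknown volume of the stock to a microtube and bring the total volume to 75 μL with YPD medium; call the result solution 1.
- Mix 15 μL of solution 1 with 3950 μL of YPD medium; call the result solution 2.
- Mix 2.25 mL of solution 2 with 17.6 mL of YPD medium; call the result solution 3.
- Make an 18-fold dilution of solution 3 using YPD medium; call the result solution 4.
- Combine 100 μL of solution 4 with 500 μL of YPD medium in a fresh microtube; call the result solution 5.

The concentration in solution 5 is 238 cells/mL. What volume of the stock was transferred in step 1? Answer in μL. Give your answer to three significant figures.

Step 1: v brought to 75 μL → factor = 75 μL/v
Step 2: 15 μL + 3950 μL = 3965 μL total → factor 3965/15 = 264.33
Step 3: 2.25 mL + 17.6 mL = 19.85 mL total → factor 19.85/2.25 = 8.8222
Step 4: 18-fold → factor 18
Step 5: 100 μL + 500 μL = 600 μL total → factor 600/100 = 6
Product of known-step factors = 2.5186 × 10^5
Overall factor = 1.50 × 10^8 cells/mL / (238 cells/mL) = 6.3025 × 10^5
Step-1 factor = 6.3025 × 10^5 / 2.5186 × 10^5 = 2.5024
v = 75 μL / 2.5024 = 30.0 μL

30.0 μL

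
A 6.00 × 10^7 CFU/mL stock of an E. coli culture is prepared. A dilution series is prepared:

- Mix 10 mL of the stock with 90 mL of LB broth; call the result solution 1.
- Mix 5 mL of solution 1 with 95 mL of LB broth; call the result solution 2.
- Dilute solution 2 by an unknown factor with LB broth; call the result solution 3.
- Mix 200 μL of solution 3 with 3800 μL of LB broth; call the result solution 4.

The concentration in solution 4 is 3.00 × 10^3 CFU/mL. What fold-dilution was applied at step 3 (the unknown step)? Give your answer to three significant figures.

5.00-fold

Step 1: 10 mL + 90 mL = 100 mL total → factor 100/10 = 10
Step 2: 5 mL + 95 mL = 100 mL total → factor 100/5 = 20
Step 3: unknown factor x
Step 4: 200 μL + 3800 μL = 4000 μL total → factor 4000/200 = 20
Product of known-step factors = 4000
Overall factor = 6.00 × 10^7 CFU/mL / (3.00 × 10^3 CFU/mL) = 20000
x = 20000 / 4000 = 5.00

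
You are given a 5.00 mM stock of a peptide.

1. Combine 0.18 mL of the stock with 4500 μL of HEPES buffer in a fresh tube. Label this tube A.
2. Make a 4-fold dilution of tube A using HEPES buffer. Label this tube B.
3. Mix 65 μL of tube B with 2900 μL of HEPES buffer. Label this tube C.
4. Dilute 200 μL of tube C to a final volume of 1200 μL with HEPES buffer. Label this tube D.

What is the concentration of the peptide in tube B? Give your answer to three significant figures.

0.0481 mM

Step 1: 0.18 mL + 4500 μL = 4.68 mL total → factor 4.68/0.18 = 26
Step 2: 4-fold → factor 4
Dilution factor through tube B = 26 × 4 = 104
[tube B] = 5.00 mM / 104 = 0.0481 mM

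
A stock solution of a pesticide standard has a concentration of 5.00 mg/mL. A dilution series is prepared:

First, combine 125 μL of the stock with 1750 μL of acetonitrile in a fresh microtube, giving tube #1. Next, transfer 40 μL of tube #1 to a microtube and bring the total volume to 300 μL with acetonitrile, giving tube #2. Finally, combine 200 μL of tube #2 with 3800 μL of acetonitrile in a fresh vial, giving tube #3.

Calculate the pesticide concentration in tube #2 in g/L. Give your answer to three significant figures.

Step 1: 125 μL + 1750 μL = 1875 μL total → factor 1875/125 = 15
Step 2: 40 μL brought to 300 μL → factor 300/40 = 7.5
Dilution factor through tube #2 = 15 × 7.5 = 112.5
[tube #2] = 5.00 mg/mL / 112.5 = 0.04444 mg/mL = 0.0444 g/L

0.0444 g/L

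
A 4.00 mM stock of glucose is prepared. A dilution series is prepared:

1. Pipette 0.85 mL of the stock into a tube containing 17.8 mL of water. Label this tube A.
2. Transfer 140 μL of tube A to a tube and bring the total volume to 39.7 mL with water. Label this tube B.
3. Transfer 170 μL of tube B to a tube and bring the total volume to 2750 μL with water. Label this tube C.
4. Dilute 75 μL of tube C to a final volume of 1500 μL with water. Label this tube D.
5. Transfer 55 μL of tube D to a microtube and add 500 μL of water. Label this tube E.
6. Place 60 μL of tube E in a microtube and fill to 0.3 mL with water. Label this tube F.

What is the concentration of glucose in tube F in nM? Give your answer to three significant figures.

0.0394 nM

Step 1: 0.85 mL + 17.8 mL = 18.65 mL total → factor 18.65/0.85 = 21.941
Step 2: 140 μL brought to 39.7 mL → factor 39700/140 = 283.57
Step 3: 170 μL brought to 2750 μL → factor 2750/170 = 16.176
Step 4: 75 μL brought to 1500 μL → factor 1500/75 = 20
Step 5: 55 μL + 500 μL = 555 μL total → factor 555/55 = 10.091
Step 6: 60 μL brought to 0.3 mL → factor 300/60 = 5
Overall dilution factor = 21.941 × 283.57 × 16.176 × 20 × 10.091 × 5 = 1.0156 × 10^8
Final = 4.00 mM / 1.0156 × 10^8 = 3.938 × 10^-8 mM = 0.0394 nM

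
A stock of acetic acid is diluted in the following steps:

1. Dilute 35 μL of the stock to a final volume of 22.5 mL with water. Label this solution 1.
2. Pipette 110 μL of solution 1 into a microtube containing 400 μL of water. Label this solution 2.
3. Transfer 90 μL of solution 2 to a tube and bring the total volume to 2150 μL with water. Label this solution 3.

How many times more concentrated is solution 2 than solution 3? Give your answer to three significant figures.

Step 1: 35 μL brought to 22.5 mL → factor 22500/35 = 642.86
Step 2: 110 μL + 400 μL = 510 μL total → factor 510/110 = 4.6364
Step 3: 90 μL brought to 2150 μL → factor 2150/90 = 23.889
Dilution factor to solution 2 = 2980.5; to solution 3 = 71201
[solution 2]/[solution 3] = (factor to solution 3)/(factor to solution 2) = 71201/2980.5 = 23.9

23.9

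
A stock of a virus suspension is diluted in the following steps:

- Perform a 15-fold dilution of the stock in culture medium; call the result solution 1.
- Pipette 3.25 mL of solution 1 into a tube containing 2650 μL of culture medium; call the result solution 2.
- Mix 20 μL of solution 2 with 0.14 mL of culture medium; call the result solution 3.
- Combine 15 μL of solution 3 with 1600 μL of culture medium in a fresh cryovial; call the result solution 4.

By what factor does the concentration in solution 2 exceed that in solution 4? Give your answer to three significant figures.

861

Step 1: 15-fold → factor 15
Step 2: 3.25 mL + 2650 μL = 5.9 mL total → factor 5.9/3.25 = 1.8154
Step 3: 20 μL + 0.14 mL = 160 μL total → factor 160/20 = 8
Step 4: 15 μL + 1600 μL = 1615 μL total → factor 1615/15 = 107.67
Dilution factor to solution 2 = 27.231; to solution 4 = 23455
[solution 2]/[solution 4] = (factor to solution 4)/(factor to solution 2) = 23455/27.231 = 861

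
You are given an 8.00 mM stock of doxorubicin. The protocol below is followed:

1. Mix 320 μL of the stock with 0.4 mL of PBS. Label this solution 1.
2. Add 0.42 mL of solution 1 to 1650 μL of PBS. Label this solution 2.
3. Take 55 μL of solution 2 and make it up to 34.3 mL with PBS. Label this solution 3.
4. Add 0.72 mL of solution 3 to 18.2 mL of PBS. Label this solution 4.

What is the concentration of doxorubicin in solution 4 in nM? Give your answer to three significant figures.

44.0 nM

Step 1: 320 μL + 0.4 mL = 720 μL total → factor 720/320 = 2.25
Step 2: 0.42 mL + 1650 μL = 2.07 mL total → factor 2.07/0.42 = 4.9286
Step 3: 55 μL brought to 34.3 mL → factor 34300/55 = 623.64
Step 4: 0.72 mL + 18.2 mL = 18.92 mL total → factor 18.92/0.72 = 26.278
Overall dilution factor = 2.25 × 4.9286 × 623.64 × 26.278 = 1.8173 × 10^5
Final = 8.00 mM / 1.8173 × 10^5 = 4.402 × 10^-5 mM = 44.0 nM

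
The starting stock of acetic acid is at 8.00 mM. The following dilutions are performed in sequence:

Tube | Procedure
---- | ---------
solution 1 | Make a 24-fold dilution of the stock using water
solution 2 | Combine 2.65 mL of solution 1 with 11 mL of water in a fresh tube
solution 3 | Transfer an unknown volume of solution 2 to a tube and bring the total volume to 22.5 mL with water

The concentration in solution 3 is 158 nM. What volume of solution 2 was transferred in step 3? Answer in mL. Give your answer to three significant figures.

Step 1: 24-fold → factor 24
Step 2: 2.65 mL + 11 mL = 13.65 mL total → factor 13.65/2.65 = 5.1509
Step 3: v brought to 22.5 mL → factor = 22.5 mL/v
Product of known-step factors = 123.62
Overall factor = 8.00 mM / (158 nM) = 50633
Step-3 factor = 50633 / 123.62 = 409.58
v = 22.5 mL / 409.58 = 0.0549 mL

0.0549 mL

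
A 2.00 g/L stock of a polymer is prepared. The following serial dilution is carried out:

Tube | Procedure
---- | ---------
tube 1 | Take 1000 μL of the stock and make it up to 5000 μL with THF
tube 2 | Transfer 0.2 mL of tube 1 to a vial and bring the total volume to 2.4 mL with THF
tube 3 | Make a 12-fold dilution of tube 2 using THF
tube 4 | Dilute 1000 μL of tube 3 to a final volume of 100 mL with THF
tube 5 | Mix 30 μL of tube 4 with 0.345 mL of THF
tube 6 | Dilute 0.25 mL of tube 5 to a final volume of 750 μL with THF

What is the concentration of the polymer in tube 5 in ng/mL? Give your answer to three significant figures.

2.22 ng/mL

Step 1: 1000 μL brought to 5000 μL → factor 5000/1000 = 5
Step 2: 0.2 mL brought to 2.4 mL → factor 2.4/0.2 = 12
Step 3: 12-fold → factor 12
Step 4: 1000 μL brought to 100 mL → factor 1 × 10^5/1000 = 100
Step 5: 30 μL + 0.345 mL = 375 μL total → factor 375/30 = 12.5
Dilution factor through tube 5 = 5 × 12 × 12 × 100 × 12.5 = 9 × 10^5
[tube 5] = 2.00 g/L / 9 × 10^5 = 2.222 × 10^-6 g/L = 2.22 ng/mL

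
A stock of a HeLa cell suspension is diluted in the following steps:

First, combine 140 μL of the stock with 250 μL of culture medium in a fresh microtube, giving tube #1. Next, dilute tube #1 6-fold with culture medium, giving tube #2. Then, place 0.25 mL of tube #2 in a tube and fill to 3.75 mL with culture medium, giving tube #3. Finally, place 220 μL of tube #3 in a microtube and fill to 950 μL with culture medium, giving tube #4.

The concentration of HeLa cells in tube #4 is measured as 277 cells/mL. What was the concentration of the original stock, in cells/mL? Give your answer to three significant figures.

3.00 × 10^5 cells/mL

Step 1: 140 μL + 250 μL = 390 μL total → factor 390/140 = 2.7857
Step 2: 6-fold → factor 6
Step 3: 0.25 mL brought to 3.75 mL → factor 3.75/0.25 = 15
Step 4: 220 μL brought to 950 μL → factor 950/220 = 4.3182
Overall dilution factor = 2.7857 × 6 × 15 × 4.3182 = 1082.6
Stock = 277 cells/mL × 1082.6 = 3.00 × 10^5 cells/mL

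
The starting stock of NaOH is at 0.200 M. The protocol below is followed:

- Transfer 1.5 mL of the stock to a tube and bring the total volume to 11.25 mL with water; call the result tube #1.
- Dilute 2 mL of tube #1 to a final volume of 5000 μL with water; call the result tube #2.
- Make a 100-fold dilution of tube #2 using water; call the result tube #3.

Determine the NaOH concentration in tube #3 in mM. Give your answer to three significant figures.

0.107 mM

Step 1: 1.5 mL brought to 11.25 mL → factor 11.25/1.5 = 7.5
Step 2: 2 mL brought to 5000 μL → factor 5/2 = 2.5
Step 3: 100-fold → factor 100
Overall dilution factor = 7.5 × 2.5 × 100 = 1875
Final = 0.200 M / 1875 = 0.0001067 M = 0.107 mM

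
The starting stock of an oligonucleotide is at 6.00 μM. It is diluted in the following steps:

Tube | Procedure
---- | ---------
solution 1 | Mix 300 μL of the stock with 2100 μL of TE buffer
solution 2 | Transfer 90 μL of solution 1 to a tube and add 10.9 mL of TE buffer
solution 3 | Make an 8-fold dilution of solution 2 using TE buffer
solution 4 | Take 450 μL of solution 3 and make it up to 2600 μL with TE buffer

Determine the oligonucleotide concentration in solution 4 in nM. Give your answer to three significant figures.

Step 1: 300 μL + 2100 μL = 2400 μL total → factor 2400/300 = 8
Step 2: 90 μL + 10.9 mL = 10990 μL total → factor 10990/90 = 122.11
Step 3: 8-fold → factor 8
Step 4: 450 μL brought to 2600 μL → factor 2600/450 = 5.7778
Overall dilution factor = 8 × 122.11 × 8 × 5.7778 = 45154
Final = 6.00 μM / 45154 = 0.0001329 μM = 0.133 nM

0.133 nM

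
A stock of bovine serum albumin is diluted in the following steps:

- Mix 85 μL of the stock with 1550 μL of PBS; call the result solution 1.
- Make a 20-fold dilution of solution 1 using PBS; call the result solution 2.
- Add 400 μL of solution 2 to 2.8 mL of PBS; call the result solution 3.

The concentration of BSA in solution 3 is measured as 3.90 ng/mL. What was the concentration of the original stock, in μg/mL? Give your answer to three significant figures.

12.0 μg/mL

Step 1: 85 μL + 1550 μL = 1635 μL total → factor 1635/85 = 19.235
Step 2: 20-fold → factor 20
Step 3: 400 μL + 2.8 mL = 3200 μL total → factor 3200/400 = 8
Overall dilution factor = 19.235 × 20 × 8 = 3077.6
Stock = 3.90 ng/mL × 3077.6 = 1.200 × 10^4 ng/mL = 12.0 μg/mL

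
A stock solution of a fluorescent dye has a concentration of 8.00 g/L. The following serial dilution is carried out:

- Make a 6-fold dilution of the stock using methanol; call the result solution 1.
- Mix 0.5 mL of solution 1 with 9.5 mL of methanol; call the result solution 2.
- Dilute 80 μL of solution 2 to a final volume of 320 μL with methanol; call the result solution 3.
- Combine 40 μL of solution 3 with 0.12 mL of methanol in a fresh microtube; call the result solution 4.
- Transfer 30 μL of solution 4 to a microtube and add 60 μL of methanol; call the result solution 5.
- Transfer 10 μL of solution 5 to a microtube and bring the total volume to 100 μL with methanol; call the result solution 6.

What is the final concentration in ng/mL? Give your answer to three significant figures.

Step 1: 6-fold → factor 6
Step 2: 0.5 mL + 9.5 mL = 10 mL total → factor 10/0.5 = 20
Step 3: 80 μL brought to 320 μL → factor 320/80 = 4
Step 4: 40 μL + 0.12 mL = 160 μL total → factor 160/40 = 4
Step 5: 30 μL + 60 μL = 90 μL total → factor 90/30 = 3
Step 6: 10 μL brought to 100 μL → factor 100/10 = 10
Overall dilution factor = 6 × 20 × 4 × 4 × 3 × 10 = 57600
Final = 8.00 g/L / 57600 = 0.0001389 g/L = 139 ng/mL

139 ng/mL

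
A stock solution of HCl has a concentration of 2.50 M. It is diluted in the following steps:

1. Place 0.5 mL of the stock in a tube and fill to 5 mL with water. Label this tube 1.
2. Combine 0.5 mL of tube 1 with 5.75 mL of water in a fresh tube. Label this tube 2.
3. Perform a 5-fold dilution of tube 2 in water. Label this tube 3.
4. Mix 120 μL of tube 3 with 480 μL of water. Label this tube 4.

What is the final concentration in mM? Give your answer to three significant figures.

0.800 mM

Step 1: 0.5 mL brought to 5 mL → factor 5/0.5 = 10
Step 2: 0.5 mL + 5.75 mL = 6.25 mL total → factor 6.25/0.5 = 12.5
Step 3: 5-fold → factor 5
Step 4: 120 μL + 480 μL = 600 μL total → factor 600/120 = 5
Overall dilution factor = 10 × 12.5 × 5 × 5 = 3125
Final = 2.50 M / 3125 = 0.0008000 M = 0.800 mM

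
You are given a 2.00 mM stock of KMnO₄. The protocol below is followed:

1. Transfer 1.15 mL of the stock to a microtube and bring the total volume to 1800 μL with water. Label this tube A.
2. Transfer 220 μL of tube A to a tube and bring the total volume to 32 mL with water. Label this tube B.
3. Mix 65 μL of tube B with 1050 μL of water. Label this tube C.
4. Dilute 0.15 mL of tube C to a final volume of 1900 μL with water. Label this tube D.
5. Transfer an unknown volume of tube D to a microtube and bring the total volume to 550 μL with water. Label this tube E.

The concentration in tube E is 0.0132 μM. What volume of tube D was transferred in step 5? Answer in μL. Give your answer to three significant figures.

Step 1: 1.15 mL brought to 1800 μL → factor 1.8/1.15 = 1.5652
Step 2: 220 μL brought to 32 mL → factor 32000/220 = 145.45
Step 3: 65 μL + 1050 μL = 1115 μL total → factor 1115/65 = 17.154
Step 4: 0.15 mL brought to 1900 μL → factor 1.9/0.15 = 12.667
Step 5: v brought to 550 μL → factor = 550 μL/v
Product of known-step factors = 49468
Overall factor = 2.00 mM / (0.0132 μM) = 1.5152 × 10^5
Step-5 factor = 1.5152 × 10^5 / 49468 = 3.0629
v = 550 μL / 3.0629 = 180 μL

180 μL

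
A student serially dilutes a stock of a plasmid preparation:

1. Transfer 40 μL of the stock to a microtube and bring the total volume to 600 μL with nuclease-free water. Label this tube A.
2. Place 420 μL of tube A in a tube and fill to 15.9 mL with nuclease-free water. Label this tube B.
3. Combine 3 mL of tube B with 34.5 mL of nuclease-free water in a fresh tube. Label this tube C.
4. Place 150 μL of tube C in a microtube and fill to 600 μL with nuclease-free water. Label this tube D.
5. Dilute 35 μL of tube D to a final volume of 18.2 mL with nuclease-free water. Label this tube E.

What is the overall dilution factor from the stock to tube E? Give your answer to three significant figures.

1.48 × 10^7

Step 1: 40 μL brought to 600 μL → factor 600/40 = 15
Step 2: 420 μL brought to 15.9 mL → factor 15900/420 = 37.857
Step 3: 3 mL + 34.5 mL = 37.5 mL total → factor 37.5/3 = 12.5
Step 4: 150 μL brought to 600 μL → factor 600/150 = 4
Step 5: 35 μL brought to 18.2 mL → factor 18200/35 = 520
Overall dilution factor = 15 × 37.857 × 12.5 × 4 × 520 = 1.4764 × 10^7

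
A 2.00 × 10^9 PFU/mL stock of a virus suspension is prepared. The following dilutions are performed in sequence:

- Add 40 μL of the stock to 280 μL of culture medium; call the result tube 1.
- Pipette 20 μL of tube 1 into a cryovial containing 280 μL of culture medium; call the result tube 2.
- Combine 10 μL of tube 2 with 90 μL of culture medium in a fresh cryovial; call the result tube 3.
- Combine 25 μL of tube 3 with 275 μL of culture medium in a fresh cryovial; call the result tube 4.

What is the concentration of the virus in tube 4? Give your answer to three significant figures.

Step 1: 40 μL + 280 μL = 320 μL total → factor 320/40 = 8
Step 2: 20 μL + 280 μL = 300 μL total → factor 300/20 = 15
Step 3: 10 μL + 90 μL = 100 μL total → factor 100/10 = 10
Step 4: 25 μL + 275 μL = 300 μL total → factor 300/25 = 12
Overall dilution factor = 8 × 15 × 10 × 12 = 14400
Final = 2.00 × 10^9 PFU/mL / 14400 = 1.39 × 10^5 PFU/mL

1.39 × 10^5 PFU/mL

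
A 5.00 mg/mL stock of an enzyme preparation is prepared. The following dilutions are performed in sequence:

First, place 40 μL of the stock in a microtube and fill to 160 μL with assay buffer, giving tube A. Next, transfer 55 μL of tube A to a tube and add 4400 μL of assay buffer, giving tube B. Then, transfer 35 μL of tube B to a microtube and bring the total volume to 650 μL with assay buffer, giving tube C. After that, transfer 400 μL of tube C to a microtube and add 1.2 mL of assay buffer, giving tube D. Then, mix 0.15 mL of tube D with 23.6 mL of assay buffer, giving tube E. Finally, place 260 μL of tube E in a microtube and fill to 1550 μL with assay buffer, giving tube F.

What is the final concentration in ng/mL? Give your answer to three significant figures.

Step 1: 40 μL brought to 160 μL → factor 160/40 = 4
Step 2: 55 μL + 4400 μL = 4455 μL total → factor 4455/55 = 81
Step 3: 35 μL brought to 650 μL → factor 650/35 = 18.571
Step 4: 400 μL + 1.2 mL = 1600 μL total → factor 1600/400 = 4
Step 5: 0.15 mL + 23.6 mL = 23.75 mL total → factor 23.75/0.15 = 158.33
Step 6: 260 μL brought to 1550 μL → factor 1550/260 = 5.9615
Overall dilution factor = 4 × 81 × 18.571 × 4 × 158.33 × 5.9615 = 2.2719 × 10^7
Final = 5.00 mg/mL / 2.2719 × 10^7 = 2.201 × 10^-7 mg/mL = 0.220 ng/mL

0.220 ng/mL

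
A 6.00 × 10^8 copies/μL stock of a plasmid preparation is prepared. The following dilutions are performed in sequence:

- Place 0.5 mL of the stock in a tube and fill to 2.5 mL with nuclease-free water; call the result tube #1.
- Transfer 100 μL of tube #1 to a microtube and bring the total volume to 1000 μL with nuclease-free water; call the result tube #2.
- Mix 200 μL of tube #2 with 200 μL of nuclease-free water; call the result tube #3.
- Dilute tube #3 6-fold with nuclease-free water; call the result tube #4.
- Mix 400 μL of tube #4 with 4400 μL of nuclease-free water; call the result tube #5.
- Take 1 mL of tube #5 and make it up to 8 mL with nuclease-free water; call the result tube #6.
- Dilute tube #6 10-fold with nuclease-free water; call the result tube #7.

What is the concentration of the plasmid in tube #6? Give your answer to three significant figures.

Step 1: 0.5 mL brought to 2.5 mL → factor 2.5/0.5 = 5
Step 2: 100 μL brought to 1000 μL → factor 1000/100 = 10
Step 3: 200 μL + 200 μL = 400 μL total → factor 400/200 = 2
Step 4: 6-fold → factor 6
Step 5: 400 μL + 4400 μL = 4800 μL total → factor 4800/400 = 12
Step 6: 1 mL brought to 8 mL → factor 8/1 = 8
Dilution factor through tube #6 = 5 × 10 × 2 × 6 × 12 × 8 = 57600
[tube #6] = 6.00 × 10^8 copies/μL / 57600 = 1.04 × 10^4 copies/μL

1.04 × 10^4 copies/μL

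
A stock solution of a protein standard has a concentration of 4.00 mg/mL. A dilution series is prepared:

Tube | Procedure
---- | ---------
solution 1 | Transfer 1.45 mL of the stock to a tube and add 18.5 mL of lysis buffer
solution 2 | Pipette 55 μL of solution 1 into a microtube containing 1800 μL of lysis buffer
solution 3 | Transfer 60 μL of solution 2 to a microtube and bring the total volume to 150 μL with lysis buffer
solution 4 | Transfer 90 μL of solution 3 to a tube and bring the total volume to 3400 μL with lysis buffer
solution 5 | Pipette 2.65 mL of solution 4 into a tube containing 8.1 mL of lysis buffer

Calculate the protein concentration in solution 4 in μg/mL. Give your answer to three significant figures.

Step 1: 1.45 mL + 18.5 mL = 19.95 mL total → factor 19.95/1.45 = 13.759
Step 2: 55 μL + 1800 μL = 1855 μL total → factor 1855/55 = 33.727
Step 3: 60 μL brought to 150 μL → factor 150/60 = 2.5
Step 4: 90 μL brought to 3400 μL → factor 3400/90 = 37.778
Dilution factor through solution 4 = 13.759 × 33.727 × 2.5 × 37.778 = 43826
[solution 4] = 4.00 mg/mL / 43826 = 9.127 × 10^-5 mg/mL = 0.0913 μg/mL

0.0913 μg/mL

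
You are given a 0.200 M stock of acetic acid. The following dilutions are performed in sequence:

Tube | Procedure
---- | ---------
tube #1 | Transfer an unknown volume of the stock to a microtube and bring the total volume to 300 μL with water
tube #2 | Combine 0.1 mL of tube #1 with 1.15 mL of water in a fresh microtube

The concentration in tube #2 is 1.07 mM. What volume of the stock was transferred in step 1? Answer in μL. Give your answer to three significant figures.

20.1 μL

Step 1: v brought to 300 μL → factor = 300 μL/v
Step 2: 0.1 mL + 1.15 mL = 1.25 mL total → factor 1.25/0.1 = 12.5
Product of known-step factors = 12.5
Overall factor = 0.200 M / (1.07 mM) = 186.92
Step-1 factor = 186.92 / 12.5 = 14.953
v = 300 μL / 14.953 = 20.1 μL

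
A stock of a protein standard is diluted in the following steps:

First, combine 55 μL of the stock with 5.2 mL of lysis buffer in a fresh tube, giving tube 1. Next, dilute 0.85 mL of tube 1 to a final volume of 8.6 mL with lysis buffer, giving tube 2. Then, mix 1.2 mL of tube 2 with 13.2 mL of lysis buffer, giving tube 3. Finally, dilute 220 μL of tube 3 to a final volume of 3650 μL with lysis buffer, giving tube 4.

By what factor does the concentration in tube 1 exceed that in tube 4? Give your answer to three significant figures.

2.01 × 10^3

Step 1: 55 μL + 5.2 mL = 5255 μL total → factor 5255/55 = 95.545
Step 2: 0.85 mL brought to 8.6 mL → factor 8.6/0.85 = 10.118
Step 3: 1.2 mL + 13.2 mL = 14.4 mL total → factor 14.4/1.2 = 12
Step 4: 220 μL brought to 3650 μL → factor 3650/220 = 16.591
Dilution factor to tube 1 = 95.545; to tube 4 = 1.9246 × 10^5
[tube 1]/[tube 4] = (factor to tube 4)/(factor to tube 1) = 1.9246 × 10^5/95.545 = 2.01 × 10^3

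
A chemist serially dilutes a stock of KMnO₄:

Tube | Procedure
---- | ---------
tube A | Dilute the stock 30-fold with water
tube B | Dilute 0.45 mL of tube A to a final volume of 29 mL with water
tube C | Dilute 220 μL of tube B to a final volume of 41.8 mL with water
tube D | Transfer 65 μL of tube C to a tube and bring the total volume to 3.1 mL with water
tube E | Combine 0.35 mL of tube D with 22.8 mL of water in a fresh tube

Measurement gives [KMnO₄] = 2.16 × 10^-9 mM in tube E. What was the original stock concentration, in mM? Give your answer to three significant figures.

2.50 mM

Step 1: 30-fold → factor 30
Step 2: 0.45 mL brought to 29 mL → factor 29/0.45 = 64.444
Step 3: 220 μL brought to 41.8 mL → factor 41800/220 = 190
Step 4: 65 μL brought to 3.1 mL → factor 3100/65 = 47.692
Step 5: 0.35 mL + 22.8 mL = 23.15 mL total → factor 23.15/0.35 = 66.143
Overall dilution factor = 30 × 64.444 × 190 × 47.692 × 66.143 = 1.1588 × 10^9
Stock = 2.16 × 10^-9 mM × 1.1588 × 10^9 = 2.50 mM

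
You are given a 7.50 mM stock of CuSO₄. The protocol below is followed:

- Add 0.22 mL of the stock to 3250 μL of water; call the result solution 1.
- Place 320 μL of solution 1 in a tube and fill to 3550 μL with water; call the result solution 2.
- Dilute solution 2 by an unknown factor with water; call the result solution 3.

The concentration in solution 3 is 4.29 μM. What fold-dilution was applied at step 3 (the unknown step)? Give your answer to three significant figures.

Step 1: 0.22 mL + 3250 μL = 3.47 mL total → factor 3.47/0.22 = 15.773
Step 2: 320 μL brought to 3550 μL → factor 3550/320 = 11.094
Step 3: unknown factor x
Product of known-step factors = 174.98
Overall factor = 7.50 mM / (4.29 μM) = 1748.3
x = 1748.3 / 174.98 = 9.99

9.99-fold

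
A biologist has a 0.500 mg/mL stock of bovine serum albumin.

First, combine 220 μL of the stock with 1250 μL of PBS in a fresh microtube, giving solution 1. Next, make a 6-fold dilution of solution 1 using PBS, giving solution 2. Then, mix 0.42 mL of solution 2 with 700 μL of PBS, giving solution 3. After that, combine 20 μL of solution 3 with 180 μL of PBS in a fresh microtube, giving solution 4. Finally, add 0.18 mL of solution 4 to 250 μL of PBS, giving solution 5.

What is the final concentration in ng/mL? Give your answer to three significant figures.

196 ng/mL

Step 1: 220 μL + 1250 μL = 1470 μL total → factor 1470/220 = 6.6818
Step 2: 6-fold → factor 6
Step 3: 0.42 mL + 700 μL = 1.12 mL total → factor 1.12/0.42 = 2.6667
Step 4: 20 μL + 180 μL = 200 μL total → factor 200/20 = 10
Step 5: 0.18 mL + 250 μL = 0.43 mL total → factor 0.43/0.18 = 2.3889
Overall dilution factor = 6.6818 × 6 × 2.6667 × 10 × 2.3889 = 2553.9
Final = 0.500 mg/mL / 2553.9 = 0.0001958 mg/mL = 196 ng/mL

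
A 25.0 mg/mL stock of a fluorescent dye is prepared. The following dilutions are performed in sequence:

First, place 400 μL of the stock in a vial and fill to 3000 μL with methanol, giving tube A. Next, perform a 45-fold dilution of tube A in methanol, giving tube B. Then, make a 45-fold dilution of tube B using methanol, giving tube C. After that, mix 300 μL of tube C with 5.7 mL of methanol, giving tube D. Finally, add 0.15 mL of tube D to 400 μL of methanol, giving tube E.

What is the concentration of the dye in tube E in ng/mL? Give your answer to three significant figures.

22.4 ng/mL

Step 1: 400 μL brought to 3000 μL → factor 3000/400 = 7.5
Step 2: 45-fold → factor 45
Step 3: 45-fold → factor 45
Step 4: 300 μL + 5.7 mL = 6000 μL total → factor 6000/300 = 20
Step 5: 0.15 mL + 400 μL = 0.55 mL total → factor 0.55/0.15 = 3.6667
Overall dilution factor = 7.5 × 45 × 45 × 20 × 3.6667 = 1.1138 × 10^6
Final = 25.0 mg/mL / 1.1138 × 10^6 = 2.245 × 10^-5 mg/mL = 22.4 ng/mL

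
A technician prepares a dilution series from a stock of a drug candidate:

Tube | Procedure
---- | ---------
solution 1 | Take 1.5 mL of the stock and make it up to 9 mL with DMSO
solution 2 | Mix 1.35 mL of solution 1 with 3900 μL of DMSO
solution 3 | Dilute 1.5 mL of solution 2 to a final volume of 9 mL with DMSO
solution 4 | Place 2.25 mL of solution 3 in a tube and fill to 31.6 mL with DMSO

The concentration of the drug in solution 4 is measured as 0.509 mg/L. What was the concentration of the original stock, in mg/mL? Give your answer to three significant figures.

Step 1: 1.5 mL brought to 9 mL → factor 9/1.5 = 6
Step 2: 1.35 mL + 3900 μL = 5.25 mL total → factor 5.25/1.35 = 3.8889
Step 3: 1.5 mL brought to 9 mL → factor 9/1.5 = 6
Step 4: 2.25 mL brought to 31.6 mL → factor 31.6/2.25 = 14.044
Overall dilution factor = 6 × 3.8889 × 6 × 14.044 = 1966.2
Stock = 0.509 mg/L × 1966.2 = 1001 mg/L = 1.00 mg/mL

1.00 mg/mL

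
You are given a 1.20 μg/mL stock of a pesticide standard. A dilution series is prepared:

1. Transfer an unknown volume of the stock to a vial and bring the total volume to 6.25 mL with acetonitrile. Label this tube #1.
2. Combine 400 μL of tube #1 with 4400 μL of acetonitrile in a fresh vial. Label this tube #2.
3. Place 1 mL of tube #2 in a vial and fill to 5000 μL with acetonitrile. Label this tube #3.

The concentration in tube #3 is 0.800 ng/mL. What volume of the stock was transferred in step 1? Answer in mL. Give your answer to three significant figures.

Step 1: v brought to 6.25 mL → factor = 6.25 mL/v
Step 2: 400 μL + 4400 μL = 4800 μL total → factor 4800/400 = 12
Step 3: 1 mL brought to 5000 μL → factor 5/1 = 5
Product of known-step factors = 60
Overall factor = 1.20 μg/mL / (0.800 ng/mL) = 1500
Step-1 factor = 1500 / 60 = 25
v = 6.25 mL / 25 = 0.250 mL

0.250 mL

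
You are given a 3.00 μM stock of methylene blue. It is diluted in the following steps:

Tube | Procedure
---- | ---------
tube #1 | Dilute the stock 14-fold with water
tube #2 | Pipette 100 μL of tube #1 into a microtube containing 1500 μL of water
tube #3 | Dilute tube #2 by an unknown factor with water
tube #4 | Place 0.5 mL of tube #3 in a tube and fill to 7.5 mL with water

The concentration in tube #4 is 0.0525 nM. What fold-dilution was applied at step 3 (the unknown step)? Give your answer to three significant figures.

Step 1: 14-fold → factor 14
Step 2: 100 μL + 1500 μL = 1600 μL total → factor 1600/100 = 16
Step 3: unknown factor x
Step 4: 0.5 mL brought to 7.5 mL → factor 7.5/0.5 = 15
Product of known-step factors = 3360
Overall factor = 3.00 μM / (0.0525 nM) = 57143
x = 57143 / 3360 = 17.0

17.0-fold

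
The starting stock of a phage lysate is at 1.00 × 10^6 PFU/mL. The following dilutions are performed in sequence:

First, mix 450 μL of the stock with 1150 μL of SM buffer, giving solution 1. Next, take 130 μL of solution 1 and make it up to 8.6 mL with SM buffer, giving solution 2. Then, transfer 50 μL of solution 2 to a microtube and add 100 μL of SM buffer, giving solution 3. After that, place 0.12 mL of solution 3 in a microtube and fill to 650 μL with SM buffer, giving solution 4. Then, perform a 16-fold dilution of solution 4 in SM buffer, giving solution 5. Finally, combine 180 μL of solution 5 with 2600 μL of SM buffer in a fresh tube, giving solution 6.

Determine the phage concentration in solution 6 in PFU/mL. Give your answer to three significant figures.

1.06 PFU/mL

Step 1: 450 μL + 1150 μL = 1600 μL total → factor 1600/450 = 3.5556
Step 2: 130 μL brought to 8.6 mL → factor 8600/130 = 66.154
Step 3: 50 μL + 100 μL = 150 μL total → factor 150/50 = 3
Step 4: 0.12 mL brought to 650 μL → factor 0.65/0.12 = 5.4167
Step 5: 16-fold → factor 16
Step 6: 180 μL + 2600 μL = 2780 μL total → factor 2780/180 = 15.444
Overall dilution factor = 3.5556 × 66.154 × 3 × 5.4167 × 16 × 15.444 = 9.4451 × 10^5
Final = 1.00 × 10^6 PFU/mL / 9.4451 × 10^5 = 1.06 PFU/mL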